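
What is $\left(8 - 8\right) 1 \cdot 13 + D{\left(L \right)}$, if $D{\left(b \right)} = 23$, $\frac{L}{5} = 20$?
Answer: $23$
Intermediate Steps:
$L = 100$ ($L = 5 \cdot 20 = 100$)
$\left(8 - 8\right) 1 \cdot 13 + D{\left(L \right)} = \left(8 - 8\right) 1 \cdot 13 + 23 = 0 \cdot 1 \cdot 13 + 23 = 0 \cdot 13 + 23 = 0 + 23 = 23$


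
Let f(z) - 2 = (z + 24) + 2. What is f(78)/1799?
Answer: 106/1799 ≈ 0.058922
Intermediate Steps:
f(z) = 28 + z (f(z) = 2 + ((z + 24) + 2) = 2 + ((24 + z) + 2) = 2 + (26 + z) = 28 + z)
f(78)/1799 = (28 + 78)/1799 = 106*(1/1799) = 106/1799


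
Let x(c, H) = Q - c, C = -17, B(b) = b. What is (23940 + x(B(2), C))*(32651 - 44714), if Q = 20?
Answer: -289005354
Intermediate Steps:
x(c, H) = 20 - c
(23940 + x(B(2), C))*(32651 - 44714) = (23940 + (20 - 1*2))*(32651 - 44714) = (23940 + (20 - 2))*(-12063) = (23940 + 18)*(-12063) = 23958*(-12063) = -289005354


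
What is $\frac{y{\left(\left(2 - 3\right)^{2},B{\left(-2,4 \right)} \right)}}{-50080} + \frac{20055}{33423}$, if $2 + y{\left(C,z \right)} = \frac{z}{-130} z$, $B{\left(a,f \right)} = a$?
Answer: $\frac{418509281}{697426600} \approx 0.60008$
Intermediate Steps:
$y{\left(C,z \right)} = -2 - \frac{z^{2}}{130}$ ($y{\left(C,z \right)} = -2 + \frac{z}{-130} z = -2 + z \left(- \frac{1}{130}\right) z = -2 + - \frac{z}{130} z = -2 - \frac{z^{2}}{130}$)
$\frac{y{\left(\left(2 - 3\right)^{2},B{\left(-2,4 \right)} \right)}}{-50080} + \frac{20055}{33423} = \frac{-2 - \frac{\left(-2\right)^{2}}{130}}{-50080} + \frac{20055}{33423} = \left(-2 - \frac{2}{65}\right) \left(- \frac{1}{50080}\right) + 20055 \cdot \frac{1}{33423} = \left(-2 - \frac{2}{65}\right) \left(- \frac{1}{50080}\right) + \frac{6685}{11141} = \left(- \frac{132}{65}\right) \left(- \frac{1}{50080}\right) + \frac{6685}{11141} = \frac{33}{813800} + \frac{6685}{11141} = \frac{418509281}{697426600}$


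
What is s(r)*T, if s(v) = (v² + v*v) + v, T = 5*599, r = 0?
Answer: 0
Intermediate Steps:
T = 2995
s(v) = v + 2*v² (s(v) = (v² + v²) + v = 2*v² + v = v + 2*v²)
s(r)*T = (0*(1 + 2*0))*2995 = (0*(1 + 0))*2995 = (0*1)*2995 = 0*2995 = 0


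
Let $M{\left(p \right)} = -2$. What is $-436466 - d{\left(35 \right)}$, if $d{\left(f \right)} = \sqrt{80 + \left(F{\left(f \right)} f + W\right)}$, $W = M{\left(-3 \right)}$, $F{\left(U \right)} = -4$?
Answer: $-436466 - i \sqrt{62} \approx -4.3647 \cdot 10^{5} - 7.874 i$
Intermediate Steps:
$W = -2$
$d{\left(f \right)} = \sqrt{78 - 4 f}$ ($d{\left(f \right)} = \sqrt{80 - \left(2 + 4 f\right)} = \sqrt{78 - 4 f}$)
$-436466 - d{\left(35 \right)} = -436466 - \sqrt{78 - 140} = -436466 - \sqrt{-62} = -436466 - i \sqrt{62}$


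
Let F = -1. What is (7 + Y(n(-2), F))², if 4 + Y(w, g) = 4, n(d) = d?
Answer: 49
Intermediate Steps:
Y(w, g) = 0 (Y(w, g) = -4 + 4 = 0)
(7 + Y(n(-2), F))² = (7 + 0)² = 7² = 49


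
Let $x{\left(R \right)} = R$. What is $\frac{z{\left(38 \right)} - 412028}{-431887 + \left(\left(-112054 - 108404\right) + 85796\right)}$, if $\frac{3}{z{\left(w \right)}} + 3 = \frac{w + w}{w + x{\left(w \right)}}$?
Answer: $\frac{824059}{1133098} \approx 0.72726$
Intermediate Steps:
$z{\left(w \right)} = - \frac{3}{2}$ ($z{\left(w \right)} = \frac{3}{-3 + \frac{w + w}{w + w}} = \frac{3}{-3 + \frac{2 w}{2 w}} = \frac{3}{-3 + 2 w \frac{1}{2 w}} = \frac{3}{-3 + 1} = \frac{3}{-2} = 3 \left(- \frac{1}{2}\right) = - \frac{3}{2}$)
$\frac{z{\left(38 \right)} - 412028}{-431887 + \left(\left(-112054 - 108404\right) + 85796\right)} = \frac{- \frac{3}{2} - 412028}{-431887 + \left(\left(-112054 - 108404\right) + 85796\right)} = - \frac{824059}{2 \left(-431887 + \left(-220458 + 85796\right)\right)} = - \frac{824059}{2 \left(-431887 - 134662\right)} = - \frac{824059}{2 \left(-566549\right)} = \left(- \frac{824059}{2}\right) \left(- \frac{1}{566549}\right) = \frac{824059}{1133098}$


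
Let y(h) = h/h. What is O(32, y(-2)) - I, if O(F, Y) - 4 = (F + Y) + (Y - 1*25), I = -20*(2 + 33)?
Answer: 713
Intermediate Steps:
y(h) = 1
I = -700 (I = -20*35 = -700)
O(F, Y) = -21 + F + 2*Y (O(F, Y) = 4 + ((F + Y) + (Y - 1*25)) = 4 + ((F + Y) + (Y - 25)) = 4 + ((F + Y) + (-25 + Y)) = 4 + (-25 + F + 2*Y) = -21 + F + 2*Y)
O(32, y(-2)) - I = (-21 + 32 + 2*1) - 1*(-700) = (-21 + 32 + 2) + 700 = 13 + 700 = 713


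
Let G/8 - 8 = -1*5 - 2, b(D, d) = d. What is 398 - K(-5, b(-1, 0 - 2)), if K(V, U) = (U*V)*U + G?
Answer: 410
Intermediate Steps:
G = 8 (G = 64 + 8*(-1*5 - 2) = 64 + 8*(-5 - 2) = 64 + 8*(-7) = 64 - 56 = 8)
K(V, U) = 8 + V*U² (K(V, U) = (U*V)*U + 8 = V*U² + 8 = 8 + V*U²)
398 - K(-5, b(-1, 0 - 2)) = 398 - (8 - 5*(0 - 2)²) = 398 - (8 - 5*(-2)²) = 398 - (8 - 5*4) = 398 - (8 - 20) = 398 - 1*(-12) = 398 + 12 = 410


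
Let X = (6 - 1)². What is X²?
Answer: 625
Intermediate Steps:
X = 25 (X = 5² = 25)
X² = 25² = 625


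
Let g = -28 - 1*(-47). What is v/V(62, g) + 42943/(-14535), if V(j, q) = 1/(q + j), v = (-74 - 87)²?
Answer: 30517657592/14535 ≈ 2.0996e+6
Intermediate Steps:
v = 25921 (v = (-161)² = 25921)
g = 19 (g = -28 + 47 = 19)
V(j, q) = 1/(j + q)
v/V(62, g) + 42943/(-14535) = 25921/(1/(62 + 19)) + 42943/(-14535) = 25921/(1/81) + 42943*(-1/14535) = 25921/(1/81) - 42943/14535 = 25921*81 - 42943/14535 = 2099601 - 42943/14535 = 30517657592/14535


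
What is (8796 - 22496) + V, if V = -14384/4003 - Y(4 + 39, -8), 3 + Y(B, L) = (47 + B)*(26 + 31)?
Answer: -75378865/4003 ≈ -18831.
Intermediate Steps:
Y(B, L) = 2676 + 57*B (Y(B, L) = -3 + (47 + B)*(26 + 31) = -3 + (47 + B)*57 = -3 + (2679 + 57*B) = 2676 + 57*B)
V = -20537765/4003 (V = -14384/4003 - (2676 + 57*(4 + 39)) = -14384*1/4003 - (2676 + 57*43) = -14384/4003 - (2676 + 2451) = -14384/4003 - 1*5127 = -14384/4003 - 5127 = -20537765/4003 ≈ -5130.6)
(8796 - 22496) + V = (8796 - 22496) - 20537765/4003 = -13700 - 20537765/4003 = -75378865/4003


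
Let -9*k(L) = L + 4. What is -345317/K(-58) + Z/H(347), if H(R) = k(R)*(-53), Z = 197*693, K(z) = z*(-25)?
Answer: -171938263/999050 ≈ -172.10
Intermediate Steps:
k(L) = -4/9 - L/9 (k(L) = -(L + 4)/9 = -(4 + L)/9 = -4/9 - L/9)
K(z) = -25*z
Z = 136521
H(R) = 212/9 + 53*R/9 (H(R) = (-4/9 - R/9)*(-53) = 212/9 + 53*R/9)
-345317/K(-58) + Z/H(347) = -345317/((-25*(-58))) + 136521/(212/9 + (53/9)*347) = -345317/1450 + 136521/(212/9 + 18391/9) = -345317*1/1450 + 136521/2067 = -345317/1450 + 136521*(1/2067) = -345317/1450 + 45507/689 = -171938263/999050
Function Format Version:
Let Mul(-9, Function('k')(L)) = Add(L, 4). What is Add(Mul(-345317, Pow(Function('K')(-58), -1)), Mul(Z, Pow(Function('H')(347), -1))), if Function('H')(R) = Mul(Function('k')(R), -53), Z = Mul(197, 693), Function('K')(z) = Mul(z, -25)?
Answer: Rational(-171938263, 999050) ≈ -172.10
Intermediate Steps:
Function('k')(L) = Add(Rational(-4, 9), Mul(Rational(-1, 9), L)) (Function('k')(L) = Mul(Rational(-1, 9), Add(L, 4)) = Mul(Rational(-1, 9), Add(4, L)) = Add(Rational(-4, 9), Mul(Rational(-1, 9), L)))
Function('K')(z) = Mul(-25, z)
Z = 136521
Function('H')(R) = Add(Rational(212, 9), Mul(Rational(53, 9), R)) (Function('H')(R) = Mul(Add(Rational(-4, 9), Mul(Rational(-1, 9), R)), -53) = Add(Rational(212, 9), Mul(Rational(53, 9), R)))
Add(Mul(-345317, Pow(Function('K')(-58), -1)), Mul(Z, Pow(Function('H')(347), -1))) = Add(Mul(-345317, Pow(Mul(-25, -58), -1)), Mul(136521, Pow(Add(Rational(212, 9), Mul(Rational(53, 9), 347)), -1))) = Add(Mul(-345317, Pow(1450, -1)), Mul(136521, Pow(Add(Rational(212, 9), Rational(18391, 9)), -1))) = Add(Mul(-345317, Rational(1, 1450)), Mul(136521, Pow(2067, -1))) = Add(Rational(-345317, 1450), Mul(136521, Rational(1, 2067))) = Add(Rational(-345317, 1450), Rational(45507, 689)) = Rational(-171938263, 999050)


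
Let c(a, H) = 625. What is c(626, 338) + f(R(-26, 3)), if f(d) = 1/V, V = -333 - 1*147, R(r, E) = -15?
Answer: 299999/480 ≈ 625.00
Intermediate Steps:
V = -480 (V = -333 - 147 = -480)
f(d) = -1/480 (f(d) = 1/(-480) = -1/480)
c(626, 338) + f(R(-26, 3)) = 625 - 1/480 = 299999/480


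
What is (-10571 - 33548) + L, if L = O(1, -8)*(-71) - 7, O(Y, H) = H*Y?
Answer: -43558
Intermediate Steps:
L = 561 (L = -8*1*(-71) - 7 = -8*(-71) - 7 = 568 - 7 = 561)
(-10571 - 33548) + L = (-10571 - 33548) + 561 = -44119 + 561 = -43558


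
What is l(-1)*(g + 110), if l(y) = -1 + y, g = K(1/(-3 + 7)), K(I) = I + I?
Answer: -221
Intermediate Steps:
K(I) = 2*I
g = ½ (g = 2/(-3 + 7) = 2/4 = 2*(¼) = ½ ≈ 0.50000)
l(-1)*(g + 110) = (-1 - 1)*(½ + 110) = -2*221/2 = -221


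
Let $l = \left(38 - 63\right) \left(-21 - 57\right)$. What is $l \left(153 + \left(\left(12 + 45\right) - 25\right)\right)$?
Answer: $360750$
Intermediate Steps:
$l = 1950$ ($l = \left(-25\right) \left(-78\right) = 1950$)
$l \left(153 + \left(\left(12 + 45\right) - 25\right)\right) = 1950 \left(153 + \left(\left(12 + 45\right) - 25\right)\right) = 1950 \left(153 + \left(57 - 25\right)\right) = 1950 \left(153 + 32\right) = 1950 \cdot 185 = 360750$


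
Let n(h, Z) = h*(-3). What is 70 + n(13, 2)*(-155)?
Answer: 6115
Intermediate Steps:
n(h, Z) = -3*h
70 + n(13, 2)*(-155) = 70 - 3*13*(-155) = 70 - 39*(-155) = 70 + 6045 = 6115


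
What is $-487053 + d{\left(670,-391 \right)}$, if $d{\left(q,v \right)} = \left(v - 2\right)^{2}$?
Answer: $-332604$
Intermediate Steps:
$d{\left(q,v \right)} = \left(-2 + v\right)^{2}$
$-487053 + d{\left(670,-391 \right)} = -487053 + \left(-2 - 391\right)^{2} = -487053 + \left(-393\right)^{2} = -487053 + 154449 = -332604$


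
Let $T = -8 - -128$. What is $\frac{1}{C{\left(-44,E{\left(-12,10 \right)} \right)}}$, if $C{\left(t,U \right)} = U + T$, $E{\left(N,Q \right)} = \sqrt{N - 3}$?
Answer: $\frac{8}{961} - \frac{i \sqrt{15}}{14415} \approx 0.0083247 - 0.00026868 i$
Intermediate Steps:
$E{\left(N,Q \right)} = \sqrt{-3 + N}$
$T = 120$ ($T = -8 + 128 = 120$)
$C{\left(t,U \right)} = 120 + U$ ($C{\left(t,U \right)} = U + 120 = 120 + U$)
$\frac{1}{C{\left(-44,E{\left(-12,10 \right)} \right)}} = \frac{1}{120 + \sqrt{-3 - 12}} = \frac{1}{120 + \sqrt{-15}} = \frac{1}{120 + i \sqrt{15}}$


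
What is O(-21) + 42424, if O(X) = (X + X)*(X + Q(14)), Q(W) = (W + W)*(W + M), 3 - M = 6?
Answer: 30370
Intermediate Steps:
M = -3 (M = 3 - 1*6 = 3 - 6 = -3)
Q(W) = 2*W*(-3 + W) (Q(W) = (W + W)*(W - 3) = (2*W)*(-3 + W) = 2*W*(-3 + W))
O(X) = 2*X*(308 + X) (O(X) = (X + X)*(X + 2*14*(-3 + 14)) = (2*X)*(X + 2*14*11) = (2*X)*(X + 308) = (2*X)*(308 + X) = 2*X*(308 + X))
O(-21) + 42424 = 2*(-21)*(308 - 21) + 42424 = 2*(-21)*287 + 42424 = -12054 + 42424 = 30370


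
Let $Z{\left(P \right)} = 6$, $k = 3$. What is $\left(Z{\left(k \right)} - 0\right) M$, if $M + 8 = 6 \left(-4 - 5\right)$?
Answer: $-372$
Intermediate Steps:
$M = -62$ ($M = -8 + 6 \left(-4 - 5\right) = -8 + 6 \left(-9\right) = -8 - 54 = -62$)
$\left(Z{\left(k \right)} - 0\right) M = \left(6 - 0\right) \left(-62\right) = \left(6 + 0\right) \left(-62\right) = 6 \left(-62\right) = -372$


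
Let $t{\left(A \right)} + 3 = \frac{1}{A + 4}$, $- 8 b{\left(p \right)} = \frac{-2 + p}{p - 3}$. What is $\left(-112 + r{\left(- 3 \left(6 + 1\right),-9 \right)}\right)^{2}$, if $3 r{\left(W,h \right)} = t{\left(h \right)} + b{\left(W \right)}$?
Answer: $\frac{106111108009}{8294400} \approx 12793.0$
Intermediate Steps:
$b{\left(p \right)} = - \frac{-2 + p}{8 \left(-3 + p\right)}$ ($b{\left(p \right)} = - \frac{\left(-2 + p\right) \frac{1}{p - 3}}{8} = - \frac{\left(-2 + p\right) \frac{1}{-3 + p}}{8} = - \frac{\frac{1}{-3 + p} \left(-2 + p\right)}{8} = - \frac{-2 + p}{8 \left(-3 + p\right)}$)
$t{\left(A \right)} = -3 + \frac{1}{4 + A}$ ($t{\left(A \right)} = -3 + \frac{1}{A + 4} = -3 + \frac{1}{4 + A}$)
$r{\left(W,h \right)} = \frac{-11 - 3 h}{3 \left(4 + h\right)} + \frac{2 - W}{24 \left(-3 + W\right)}$ ($r{\left(W,h \right)} = \frac{\frac{-11 - 3 h}{4 + h} + \frac{2 - W}{8 \left(-3 + W\right)}}{3} = \frac{-11 - 3 h}{3 \left(4 + h\right)} + \frac{2 - W}{24 \left(-3 + W\right)}$)
$\left(-112 + r{\left(- 3 \left(6 + 1\right),-9 \right)}\right)^{2} = \left(-112 + \frac{\left(2 - - 3 \left(6 + 1\right)\right) \left(4 - 9\right) - 8 \left(-3 - 3 \left(6 + 1\right)\right) \left(11 + 3 \left(-9\right)\right)}{24 \left(-3 - 3 \left(6 + 1\right)\right) \left(4 - 9\right)}\right)^{2} = \left(-112 + \frac{\left(2 - \left(-3\right) 7\right) \left(-5\right) - 8 \left(-3 - 21\right) \left(11 - 27\right)}{24 \left(-3 - 21\right) \left(-5\right)}\right)^{2} = \left(-112 + \frac{1}{24} \frac{1}{-3 - 21} \left(- \frac{1}{5}\right) \left(\left(2 - -21\right) \left(-5\right) - 8 \left(-3 - 21\right) \left(-16\right)\right)\right)^{2} = \left(-112 + \frac{1}{24} \frac{1}{-24} \left(- \frac{1}{5}\right) \left(\left(2 + 21\right) \left(-5\right) - \left(-192\right) \left(-16\right)\right)\right)^{2} = \left(-112 + \frac{1}{24} \left(- \frac{1}{24}\right) \left(- \frac{1}{5}\right) \left(23 \left(-5\right) - 3072\right)\right)^{2} = \left(-112 + \frac{1}{24} \left(- \frac{1}{24}\right) \left(- \frac{1}{5}\right) \left(-115 - 3072\right)\right)^{2} = \left(-112 + \frac{1}{24} \left(- \frac{1}{24}\right) \left(- \frac{1}{5}\right) \left(-3187\right)\right)^{2} = \left(-112 - \frac{3187}{2880}\right)^{2} = \left(- \frac{325747}{2880}\right)^{2} = \frac{106111108009}{8294400}$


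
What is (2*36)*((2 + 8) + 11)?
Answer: 1512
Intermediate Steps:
(2*36)*((2 + 8) + 11) = 72*(10 + 11) = 72*21 = 1512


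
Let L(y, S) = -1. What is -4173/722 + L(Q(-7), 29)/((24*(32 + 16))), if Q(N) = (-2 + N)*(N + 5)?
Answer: -2404009/415872 ≈ -5.7806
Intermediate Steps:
Q(N) = (-2 + N)*(5 + N)
-4173/722 + L(Q(-7), 29)/((24*(32 + 16))) = -4173/722 - 1/(24*(32 + 16)) = -4173*1/722 - 1/(24*48) = -4173/722 - 1/1152 = -2404009/415872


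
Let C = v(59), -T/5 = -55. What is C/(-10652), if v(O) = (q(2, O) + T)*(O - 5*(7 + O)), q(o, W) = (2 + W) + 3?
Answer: 91869/10652 ≈ 8.6246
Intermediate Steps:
q(o, W) = 5 + W
T = 275 (T = -5*(-55) = 275)
v(O) = (-35 - 4*O)*(280 + O) (v(O) = ((5 + O) + 275)*(O - 5*(7 + O)) = (280 + O)*(O + (-35 - 5*O)) = (280 + O)*(-35 - 4*O) = (-35 - 4*O)*(280 + O))
C = -91869 (C = -9800 - 1155*59 - 4*59² = -9800 - 68145 - 4*3481 = -9800 - 68145 - 13924 = -91869)
C/(-10652) = -91869/(-10652) = -91869*(-1/10652) = 91869/10652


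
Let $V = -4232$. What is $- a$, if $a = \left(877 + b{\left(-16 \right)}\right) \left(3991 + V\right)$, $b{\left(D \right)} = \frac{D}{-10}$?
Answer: $\frac{1058713}{5} \approx 2.1174 \cdot 10^{5}$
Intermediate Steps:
$b{\left(D \right)} = - \frac{D}{10}$ ($b{\left(D \right)} = D \left(- \frac{1}{10}\right) = - \frac{D}{10}$)
$a = - \frac{1058713}{5}$ ($a = \left(877 - - \frac{8}{5}\right) \left(3991 - 4232\right) = \left(877 + \frac{8}{5}\right) \left(-241\right) = \frac{4393}{5} \left(-241\right) = - \frac{1058713}{5} \approx -2.1174 \cdot 10^{5}$)
$- a = \left(-1\right) \left(- \frac{1058713}{5}\right) = \frac{1058713}{5}$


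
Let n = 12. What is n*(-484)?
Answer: -5808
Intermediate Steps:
n*(-484) = 12*(-484) = -5808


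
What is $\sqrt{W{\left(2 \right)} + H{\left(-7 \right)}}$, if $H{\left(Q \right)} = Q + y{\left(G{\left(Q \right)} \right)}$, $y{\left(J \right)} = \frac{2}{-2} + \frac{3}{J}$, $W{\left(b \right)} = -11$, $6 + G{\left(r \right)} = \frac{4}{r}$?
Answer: $\frac{i \sqrt{41170}}{46} \approx 4.411 i$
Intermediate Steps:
$G{\left(r \right)} = -6 + \frac{4}{r}$
$y{\left(J \right)} = -1 + \frac{3}{J}$ ($y{\left(J \right)} = 2 \left(- \frac{1}{2}\right) + \frac{3}{J} = -1 + \frac{3}{J}$)
$H{\left(Q \right)} = Q + \frac{9 - \frac{4}{Q}}{-6 + \frac{4}{Q}}$ ($H{\left(Q \right)} = Q + \frac{3 - \left(-6 + \frac{4}{Q}\right)}{-6 + \frac{4}{Q}} = Q + \frac{3 + \left(6 - \frac{4}{Q}\right)}{-6 + \frac{4}{Q}} = Q + \frac{9 - \frac{4}{Q}}{-6 + \frac{4}{Q}}$)
$\sqrt{W{\left(2 \right)} + H{\left(-7 \right)}} = \sqrt{-11 + \frac{4 - -91 + 6 \left(-7\right)^{2}}{2 \left(-2 + 3 \left(-7\right)\right)}} = \sqrt{-11 + \frac{4 + 91 + 6 \cdot 49}{2 \left(-2 - 21\right)}} = \sqrt{-11 + \frac{4 + 91 + 294}{2 \left(-23\right)}} = \sqrt{-11 + \frac{1}{2} \left(- \frac{1}{23}\right) 389} = \sqrt{-11 - \frac{389}{46}} = \sqrt{- \frac{895}{46}} = \frac{i \sqrt{41170}}{46}$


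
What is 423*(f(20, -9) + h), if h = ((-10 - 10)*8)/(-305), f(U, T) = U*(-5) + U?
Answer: -2050704/61 ≈ -33618.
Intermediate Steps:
f(U, T) = -4*U (f(U, T) = -5*U + U = -4*U)
h = 32/61 (h = -20*8*(-1/305) = -160*(-1/305) = 32/61 ≈ 0.52459)
423*(f(20, -9) + h) = 423*(-4*20 + 32/61) = 423*(-80 + 32/61) = 423*(-4848/61) = -2050704/61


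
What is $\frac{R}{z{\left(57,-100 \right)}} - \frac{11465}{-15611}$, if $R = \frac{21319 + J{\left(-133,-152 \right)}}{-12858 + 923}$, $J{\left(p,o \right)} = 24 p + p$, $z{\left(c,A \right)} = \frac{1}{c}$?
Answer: $- \frac{15874712263}{186317285} \approx -85.203$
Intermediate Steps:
$J{\left(p,o \right)} = 25 p$
$R = - \frac{17994}{11935}$ ($R = \frac{21319 + 25 \left(-133\right)}{-12858 + 923} = \frac{21319 - 3325}{-11935} = 17994 \left(- \frac{1}{11935}\right) = - \frac{17994}{11935} \approx -1.5077$)
$\frac{R}{z{\left(57,-100 \right)}} - \frac{11465}{-15611} = - \frac{17994}{11935 \cdot \frac{1}{57}} - \frac{11465}{-15611} = - \frac{17994 \frac{1}{\frac{1}{57}}}{11935} - - \frac{11465}{15611} = \left(- \frac{17994}{11935}\right) 57 + \frac{11465}{15611} = - \frac{1025658}{11935} + \frac{11465}{15611} = - \frac{15874712263}{186317285}$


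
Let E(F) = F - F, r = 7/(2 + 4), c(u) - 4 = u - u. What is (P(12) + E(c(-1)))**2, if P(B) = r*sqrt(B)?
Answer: 49/3 ≈ 16.333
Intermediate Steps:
c(u) = 4 (c(u) = 4 + (u - u) = 4 + 0 = 4)
r = 7/6 ≈ 1.1667
E(F) = 0
P(B) = 7*sqrt(B)/6
(P(12) + E(c(-1)))**2 = (7*sqrt(12)/6 + 0)**2 = (7*(2*sqrt(3))/6 + 0)**2 = (7*sqrt(3)/3 + 0)**2 = (7*sqrt(3)/3)**2 = 49/3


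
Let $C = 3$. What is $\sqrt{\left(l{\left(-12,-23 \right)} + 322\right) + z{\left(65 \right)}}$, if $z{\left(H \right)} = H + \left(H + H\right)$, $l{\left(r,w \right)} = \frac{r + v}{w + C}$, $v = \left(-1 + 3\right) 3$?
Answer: $\frac{\sqrt{51730}}{10} \approx 22.744$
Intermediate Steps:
$v = 6$ ($v = 2 \cdot 3 = 6$)
$l{\left(r,w \right)} = \frac{6 + r}{3 + w}$ ($l{\left(r,w \right)} = \frac{r + 6}{w + 3} = \frac{6 + r}{3 + w}$)
$z{\left(H \right)} = 3 H$ ($z{\left(H \right)} = H + 2 H = 3 H$)
$\sqrt{\left(l{\left(-12,-23 \right)} + 322\right) + z{\left(65 \right)}} = \sqrt{\left(\frac{6 - 12}{3 - 23} + 322\right) + 3 \cdot 65} = \sqrt{\left(\frac{1}{-20} \left(-6\right) + 322\right) + 195} = \sqrt{\left(\left(- \frac{1}{20}\right) \left(-6\right) + 322\right) + 195} = \sqrt{\left(\frac{3}{10} + 322\right) + 195} = \sqrt{\frac{3223}{10} + 195} = \sqrt{\frac{5173}{10}} = \frac{\sqrt{51730}}{10}$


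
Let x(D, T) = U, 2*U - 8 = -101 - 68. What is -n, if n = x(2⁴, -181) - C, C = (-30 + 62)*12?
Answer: 929/2 ≈ 464.50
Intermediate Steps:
U = -161/2 (U = 4 + (-101 - 68)/2 = 4 + (½)*(-169) = 4 - 169/2 = -161/2 ≈ -80.500)
x(D, T) = -161/2
C = 384 (C = 32*12 = 384)
n = -929/2 (n = -161/2 - 1*384 = -161/2 - 384 = -929/2 ≈ -464.50)
-n = -1*(-929/2) = 929/2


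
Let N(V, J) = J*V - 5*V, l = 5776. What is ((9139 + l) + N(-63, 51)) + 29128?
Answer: 41145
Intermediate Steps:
N(V, J) = -5*V + J*V
((9139 + l) + N(-63, 51)) + 29128 = ((9139 + 5776) - 63*(-5 + 51)) + 29128 = (14915 - 63*46) + 29128 = (14915 - 2898) + 29128 = 12017 + 29128 = 41145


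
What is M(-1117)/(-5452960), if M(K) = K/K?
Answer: -1/5452960 ≈ -1.8339e-7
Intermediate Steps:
M(K) = 1
M(-1117)/(-5452960) = 1/(-5452960) = 1*(-1/5452960) = -1/5452960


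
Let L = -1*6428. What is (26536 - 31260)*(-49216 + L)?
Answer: 262862256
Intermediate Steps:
L = -6428
(26536 - 31260)*(-49216 + L) = (26536 - 31260)*(-49216 - 6428) = -4724*(-55644) = 262862256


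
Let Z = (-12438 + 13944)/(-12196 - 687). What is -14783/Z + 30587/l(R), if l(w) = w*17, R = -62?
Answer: 50171897996/396831 ≈ 1.2643e+5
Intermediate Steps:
Z = -1506/12883 (Z = 1506/(-12883) = 1506*(-1/12883) = -1506/12883 ≈ -0.11690)
l(w) = 17*w
-14783/Z + 30587/l(R) = -14783/(-1506/12883) + 30587/((17*(-62))) = -14783*(-12883/1506) + 30587/(-1054) = 190449389/1506 + 30587*(-1/1054) = 190449389/1506 - 30587/1054 = 50171897996/396831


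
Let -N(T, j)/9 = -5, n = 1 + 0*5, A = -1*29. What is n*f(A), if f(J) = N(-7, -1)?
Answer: 45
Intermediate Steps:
A = -29
n = 1 (n = 1 + 0 = 1)
N(T, j) = 45 (N(T, j) = -9*(-5) = 45)
f(J) = 45
n*f(A) = 1*45 = 45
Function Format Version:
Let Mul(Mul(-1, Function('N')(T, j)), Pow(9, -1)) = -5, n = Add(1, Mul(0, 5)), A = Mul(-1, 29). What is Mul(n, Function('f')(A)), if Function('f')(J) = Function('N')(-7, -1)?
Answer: 45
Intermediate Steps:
A = -29
n = 1 (n = Add(1, 0) = 1)
Function('N')(T, j) = 45 (Function('N')(T, j) = Mul(-9, -5) = 45)
Function('f')(J) = 45
Mul(n, Function('f')(A)) = Mul(1, 45) = 45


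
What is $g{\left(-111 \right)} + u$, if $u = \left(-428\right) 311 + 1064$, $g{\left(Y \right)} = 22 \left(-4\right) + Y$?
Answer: $-132243$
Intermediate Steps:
$g{\left(Y \right)} = -88 + Y$
$u = -132044$ ($u = -133108 + 1064 = -132044$)
$g{\left(-111 \right)} + u = \left(-88 - 111\right) - 132044 = -199 - 132044 = -132243$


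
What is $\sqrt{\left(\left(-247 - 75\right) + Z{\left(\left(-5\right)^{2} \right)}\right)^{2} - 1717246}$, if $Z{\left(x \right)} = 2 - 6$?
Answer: $i \sqrt{1610970} \approx 1269.2 i$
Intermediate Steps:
$Z{\left(x \right)} = -4$ ($Z{\left(x \right)} = 2 - 6 = -4$)
$\sqrt{\left(\left(-247 - 75\right) + Z{\left(\left(-5\right)^{2} \right)}\right)^{2} - 1717246} = \sqrt{\left(\left(-247 - 75\right) - 4\right)^{2} - 1717246} = \sqrt{\left(-322 - 4\right)^{2} - 1717246} = \sqrt{\left(-326\right)^{2} - 1717246} = \sqrt{106276 - 1717246} = \sqrt{-1610970} = i \sqrt{1610970}$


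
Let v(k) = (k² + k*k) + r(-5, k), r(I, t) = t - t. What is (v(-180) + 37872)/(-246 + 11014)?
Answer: 6417/673 ≈ 9.5349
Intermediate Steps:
r(I, t) = 0
v(k) = 2*k² (v(k) = (k² + k*k) + 0 = (k² + k²) + 0 = 2*k² + 0 = 2*k²)
(v(-180) + 37872)/(-246 + 11014) = (2*(-180)² + 37872)/(-246 + 11014) = (2*32400 + 37872)/10768 = (64800 + 37872)*(1/10768) = 102672*(1/10768) = 6417/673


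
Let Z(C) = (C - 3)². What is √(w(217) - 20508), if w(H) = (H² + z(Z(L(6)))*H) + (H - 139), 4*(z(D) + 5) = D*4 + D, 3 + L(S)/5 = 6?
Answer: √64634 ≈ 254.23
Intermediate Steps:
L(S) = 15 (L(S) = -15 + 5*6 = -15 + 30 = 15)
Z(C) = (-3 + C)²
z(D) = -5 + 5*D/4 (z(D) = -5 + (D*4 + D)/4 = -5 + (4*D + D)/4 = -5 + (5*D)/4 = -5 + 5*D/4)
w(H) = -139 + H² + 176*H (w(H) = (H² + (-5 + 5*(-3 + 15)²/4)*H) + (H - 139) = (H² + (-5 + (5/4)*12²)*H) + (-139 + H) = (H² + (-5 + (5/4)*144)*H) + (-139 + H) = (H² + (-5 + 180)*H) + (-139 + H) = (H² + 175*H) + (-139 + H) = -139 + H² + 176*H)
√(w(217) - 20508) = √((-139 + 217² + 176*217) - 20508) = √((-139 + 47089 + 38192) - 20508) = √(85142 - 20508) = √64634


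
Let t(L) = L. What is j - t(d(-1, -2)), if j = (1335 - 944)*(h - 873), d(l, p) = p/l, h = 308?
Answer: -220917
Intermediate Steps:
j = -220915 (j = (1335 - 944)*(308 - 873) = 391*(-565) = -220915)
j - t(d(-1, -2)) = -220915 - (-2)/(-1) = -220915 - (-2)*(-1) = -220915 - 1*2 = -220915 - 2 = -220917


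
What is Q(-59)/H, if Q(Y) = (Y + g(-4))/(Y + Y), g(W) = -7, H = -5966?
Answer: -33/351994 ≈ -9.3752e-5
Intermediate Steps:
Q(Y) = (-7 + Y)/(2*Y) (Q(Y) = (Y - 7)/(Y + Y) = (-7 + Y)/((2*Y)) = (-7 + Y)*(1/(2*Y)) = (-7 + Y)/(2*Y))
Q(-59)/H = ((½)*(-7 - 59)/(-59))/(-5966) = ((½)*(-1/59)*(-66))*(-1/5966) = (33/59)*(-1/5966) = -33/351994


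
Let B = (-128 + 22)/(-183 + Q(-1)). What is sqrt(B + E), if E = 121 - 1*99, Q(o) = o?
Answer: sqrt(47771)/46 ≈ 4.7514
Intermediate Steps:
E = 22 (E = 121 - 99 = 22)
B = 53/92 (B = (-128 + 22)/(-183 - 1) = -106/(-184) = -106*(-1/184) = 53/92 ≈ 0.57609)
sqrt(B + E) = sqrt(53/92 + 22) = sqrt(2077/92) = sqrt(47771)/46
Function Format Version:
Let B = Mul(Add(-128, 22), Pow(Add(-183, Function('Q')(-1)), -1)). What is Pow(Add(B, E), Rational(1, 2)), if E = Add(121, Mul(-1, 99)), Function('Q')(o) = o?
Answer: Mul(Rational(1, 46), Pow(47771, Rational(1, 2))) ≈ 4.7514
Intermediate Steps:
E = 22 (E = Add(121, -99) = 22)
B = Rational(53, 92) (B = Mul(Add(-128, 22), Pow(Add(-183, -1), -1)) = Mul(-106, Pow(-184, -1)) = Mul(-106, Rational(-1, 184)) = Rational(53, 92) ≈ 0.57609)
Pow(Add(B, E), Rational(1, 2)) = Pow(Add(Rational(53, 92), 22), Rational(1, 2)) = Pow(Rational(2077, 92), Rational(1, 2)) = Mul(Rational(1, 46), Pow(47771, Rational(1, 2)))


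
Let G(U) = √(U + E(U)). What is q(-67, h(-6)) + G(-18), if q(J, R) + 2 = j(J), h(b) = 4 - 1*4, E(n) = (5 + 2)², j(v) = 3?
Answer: 1 + √31 ≈ 6.5678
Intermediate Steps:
E(n) = 49 (E(n) = 7² = 49)
h(b) = 0 (h(b) = 4 - 4 = 0)
q(J, R) = 1 (q(J, R) = -2 + 3 = 1)
G(U) = √(49 + U) (G(U) = √(U + 49) = √(49 + U))
q(-67, h(-6)) + G(-18) = 1 + √(49 - 18) = 1 + √31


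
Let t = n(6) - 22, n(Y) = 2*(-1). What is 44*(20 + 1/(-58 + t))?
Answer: 36058/41 ≈ 879.46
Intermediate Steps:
n(Y) = -2
t = -24 (t = -2 - 22 = -24)
44*(20 + 1/(-58 + t)) = 44*(20 + 1/(-58 - 24)) = 44*(20 + 1/(-82)) = 44*(20 - 1/82) = 44*(1639/82) = 36058/41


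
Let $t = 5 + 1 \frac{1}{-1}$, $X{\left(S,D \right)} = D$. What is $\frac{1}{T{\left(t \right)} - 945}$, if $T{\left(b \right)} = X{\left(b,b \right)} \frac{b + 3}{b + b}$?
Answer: $- \frac{2}{1883} \approx -0.0010621$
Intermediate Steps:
$t = 4$ ($t = 5 + 1 \left(-1\right) = 5 - 1 = 4$)
$T{\left(b \right)} = \frac{3}{2} + \frac{b}{2}$ ($T{\left(b \right)} = b \frac{b + 3}{b + b} = b \frac{3 + b}{2 b} = \frac{3}{2} + \frac{b}{2}$)
$\frac{1}{T{\left(t \right)} - 945} = \frac{1}{\left(\frac{3}{2} + \frac{1}{2} \cdot 4\right) - 945} = \frac{1}{\left(\frac{3}{2} + 2\right) - 945} = \frac{1}{\frac{7}{2} - 945} = \frac{1}{- \frac{1883}{2}} = - \frac{2}{1883}$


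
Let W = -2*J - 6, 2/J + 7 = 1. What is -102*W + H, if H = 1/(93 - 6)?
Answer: 47329/87 ≈ 544.01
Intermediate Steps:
J = -1/3 (J = 2/(-7 + 1) = 2/(-6) = 2*(-1/6) = -1/3 ≈ -0.33333)
W = -16/3 (W = -2*(-1/3) - 6 = 2/3 - 6 = -16/3 ≈ -5.3333)
H = 1/87 ≈ 0.011494
-102*W + H = -102*(-16/3) + 1/87 = 544 + 1/87 = 47329/87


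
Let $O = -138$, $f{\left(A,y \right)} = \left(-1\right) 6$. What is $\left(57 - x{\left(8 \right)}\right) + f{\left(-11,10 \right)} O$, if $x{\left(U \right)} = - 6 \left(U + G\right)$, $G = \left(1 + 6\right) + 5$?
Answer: $1005$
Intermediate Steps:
$G = 12$ ($G = 7 + 5 = 12$)
$f{\left(A,y \right)} = -6$
$x{\left(U \right)} = -72 - 6 U$ ($x{\left(U \right)} = - 6 \left(U + 12\right) = - 6 \left(12 + U\right) = -72 - 6 U$)
$\left(57 - x{\left(8 \right)}\right) + f{\left(-11,10 \right)} O = \left(57 - \left(-72 - 48\right)\right) - -828 = \left(57 - \left(-72 - 48\right)\right) + 828 = \left(57 - -120\right) + 828 = \left(57 + 120\right) + 828 = 177 + 828 = 1005$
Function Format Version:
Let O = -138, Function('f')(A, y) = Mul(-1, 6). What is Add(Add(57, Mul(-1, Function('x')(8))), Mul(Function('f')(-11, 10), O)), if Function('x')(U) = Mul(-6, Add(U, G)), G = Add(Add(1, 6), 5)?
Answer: 1005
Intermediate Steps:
G = 12 (G = Add(7, 5) = 12)
Function('f')(A, y) = -6
Function('x')(U) = Add(-72, Mul(-6, U)) (Function('x')(U) = Mul(-6, Add(U, 12)) = Mul(-6, Add(12, U)) = Add(-72, Mul(-6, U)))
Add(Add(57, Mul(-1, Function('x')(8))), Mul(Function('f')(-11, 10), O)) = Add(Add(57, Mul(-1, Add(-72, Mul(-6, 8)))), Mul(-6, -138)) = Add(Add(57, Mul(-1, Add(-72, -48))), 828) = Add(Add(57, Mul(-1, -120)), 828) = Add(Add(57, 120), 828) = Add(177, 828) = 1005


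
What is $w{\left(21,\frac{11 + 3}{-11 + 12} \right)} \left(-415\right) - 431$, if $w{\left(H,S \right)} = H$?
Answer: $-9146$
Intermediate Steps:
$w{\left(21,\frac{11 + 3}{-11 + 12} \right)} \left(-415\right) - 431 = 21 \left(-415\right) - 431 = -8715 - 431 = -9146$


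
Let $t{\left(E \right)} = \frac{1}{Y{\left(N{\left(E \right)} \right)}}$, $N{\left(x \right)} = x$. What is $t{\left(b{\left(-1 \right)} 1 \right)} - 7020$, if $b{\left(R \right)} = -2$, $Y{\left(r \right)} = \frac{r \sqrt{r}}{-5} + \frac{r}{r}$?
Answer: $\frac{5 \left(- 2808 \sqrt{2} + 7019 i\right)}{- 5 i + 2 \sqrt{2}} \approx -7019.2 - 0.42855 i$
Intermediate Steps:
$Y{\left(r \right)} = 1 - \frac{r^{\frac{3}{2}}}{5}$ ($Y{\left(r \right)} = r^{\frac{3}{2}} \left(- \frac{1}{5}\right) + 1 = - \frac{r^{\frac{3}{2}}}{5} + 1 = 1 - \frac{r^{\frac{3}{2}}}{5}$)
$t{\left(E \right)} = \frac{1}{1 - \frac{E^{\frac{3}{2}}}{5}}$
$t{\left(b{\left(-1 \right)} 1 \right)} - 7020 = - \frac{5}{-5 + \left(\left(-2\right) 1\right)^{\frac{3}{2}}} - 7020 = - \frac{5}{-5 + \left(-2\right)^{\frac{3}{2}}} - 7020 = - \frac{5}{-5 - 2 i \sqrt{2}} - 7020 = -7020 - \frac{5}{-5 - 2 i \sqrt{2}}$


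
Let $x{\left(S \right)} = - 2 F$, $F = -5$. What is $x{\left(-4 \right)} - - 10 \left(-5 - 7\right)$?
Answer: $-110$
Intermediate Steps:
$x{\left(S \right)} = 10$ ($x{\left(S \right)} = \left(-2\right) \left(-5\right) = 10$)
$x{\left(-4 \right)} - - 10 \left(-5 - 7\right) = 10 - - 10 \left(-5 - 7\right) = 10 - \left(-10\right) \left(-12\right) = 10 - 120 = -110$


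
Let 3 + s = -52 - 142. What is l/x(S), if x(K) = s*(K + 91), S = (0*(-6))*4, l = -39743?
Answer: 39743/17927 ≈ 2.2169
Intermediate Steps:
s = -197 (s = -3 + (-52 - 142) = -3 - 194 = -197)
S = 0 (S = 0*4 = 0)
x(K) = -17927 - 197*K (x(K) = -197*(K + 91) = -197*(91 + K) = -17927 - 197*K)
l/x(S) = -39743/(-17927 - 197*0) = -39743/(-17927 + 0) = -39743/(-17927) = -39743*(-1/17927) = 39743/17927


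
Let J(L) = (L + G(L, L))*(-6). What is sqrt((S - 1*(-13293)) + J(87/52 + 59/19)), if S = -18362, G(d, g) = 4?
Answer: I*sqrt(1249871870)/494 ≈ 71.566*I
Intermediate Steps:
J(L) = -24 - 6*L (J(L) = (L + 4)*(-6) = (4 + L)*(-6) = -24 - 6*L)
sqrt((S - 1*(-13293)) + J(87/52 + 59/19)) = sqrt((-18362 - 1*(-13293)) + (-24 - 6*(87/52 + 59/19))) = sqrt((-18362 + 13293) + (-24 - 6*(87*(1/52) + 59*(1/19)))) = sqrt(-5069 + (-24 - 6*(87/52 + 59/19))) = sqrt(-5069 + (-24 - 6*4721/988)) = sqrt(-5069 + (-24 - 14163/494)) = sqrt(-5069 - 26019/494) = sqrt(-2530105/494) = I*sqrt(1249871870)/494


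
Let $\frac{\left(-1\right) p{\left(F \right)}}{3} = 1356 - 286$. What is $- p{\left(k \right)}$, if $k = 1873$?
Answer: $3210$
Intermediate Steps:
$p{\left(F \right)} = -3210$ ($p{\left(F \right)} = - 3 \left(1356 - 286\right) = \left(-3\right) 1070 = -3210$)
$- p{\left(k \right)} = \left(-1\right) \left(-3210\right) = 3210$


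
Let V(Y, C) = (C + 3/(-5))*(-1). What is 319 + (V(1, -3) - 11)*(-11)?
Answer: 2002/5 ≈ 400.40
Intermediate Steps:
V(Y, C) = ⅗ - C (V(Y, C) = (C + 3*(-⅕))*(-1) = (C - ⅗)*(-1) = (-⅗ + C)*(-1) = ⅗ - C)
319 + (V(1, -3) - 11)*(-11) = 319 + ((⅗ - 1*(-3)) - 11)*(-11) = 319 + ((⅗ + 3) - 11)*(-11) = 319 + (18/5 - 11)*(-11) = 319 - 37/5*(-11) = 319 + 407/5 = 2002/5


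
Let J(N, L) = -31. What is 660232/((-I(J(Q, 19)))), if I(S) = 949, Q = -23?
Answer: -660232/949 ≈ -695.71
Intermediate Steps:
660232/((-I(J(Q, 19)))) = 660232/((-1*949)) = 660232/(-949) = 660232*(-1/949) = -660232/949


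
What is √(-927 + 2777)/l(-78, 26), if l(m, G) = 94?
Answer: 5*√74/94 ≈ 0.45757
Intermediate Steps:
√(-927 + 2777)/l(-78, 26) = √(-927 + 2777)/94 = √1850*(1/94) = (5*√74)*(1/94) = 5*√74/94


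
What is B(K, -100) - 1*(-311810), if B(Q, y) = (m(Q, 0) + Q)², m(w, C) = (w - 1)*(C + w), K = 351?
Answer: 15178798211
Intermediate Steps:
m(w, C) = (-1 + w)*(C + w)
B(Q, y) = Q⁴ (B(Q, y) = ((Q² - 1*0 - Q + 0*Q) + Q)² = ((Q² + 0 - Q + 0) + Q)² = ((Q² - Q) + Q)² = (Q²)² = Q⁴)
B(K, -100) - 1*(-311810) = 351⁴ - 1*(-311810) = 15178486401 + 311810 = 15178798211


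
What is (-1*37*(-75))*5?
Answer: 13875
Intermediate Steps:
(-1*37*(-75))*5 = -37*(-75)*5 = 2775*5 = 13875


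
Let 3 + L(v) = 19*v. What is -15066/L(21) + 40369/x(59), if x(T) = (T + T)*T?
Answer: -1234769/38291 ≈ -32.247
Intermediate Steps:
x(T) = 2*T² (x(T) = (2*T)*T = 2*T²)
L(v) = -3 + 19*v
-15066/L(21) + 40369/x(59) = -15066/(-3 + 19*21) + 40369/((2*59²)) = -15066/(-3 + 399) + 40369/((2*3481)) = -15066/396 + 40369/6962 = -15066*1/396 + 40369*(1/6962) = -837/22 + 40369/6962 = -1234769/38291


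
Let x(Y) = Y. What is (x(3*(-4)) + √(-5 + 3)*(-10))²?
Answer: -56 + 240*I*√2 ≈ -56.0 + 339.41*I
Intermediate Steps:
(x(3*(-4)) + √(-5 + 3)*(-10))² = (3*(-4) + √(-5 + 3)*(-10))² = (-12 + √(-2)*(-10))² = (-12 + (I*√2)*(-10))² = (-12 - 10*I*√2)²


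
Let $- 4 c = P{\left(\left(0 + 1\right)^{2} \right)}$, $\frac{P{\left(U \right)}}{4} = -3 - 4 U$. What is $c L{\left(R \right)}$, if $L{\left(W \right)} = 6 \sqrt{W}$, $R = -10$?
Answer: $42 i \sqrt{10} \approx 132.82 i$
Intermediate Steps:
$P{\left(U \right)} = -12 - 16 U$ ($P{\left(U \right)} = 4 \left(-3 - 4 U\right) = -12 - 16 U$)
$c = 7$ ($c = - \frac{-12 - 16 \left(0 + 1\right)^{2}}{4} = - \frac{-12 - 16 \cdot 1^{2}}{4} = - \frac{-12 - 16}{4} = \left(- \frac{1}{4}\right) \left(-28\right) = 7$)
$c L{\left(R \right)} = 7 \cdot 6 \sqrt{-10} = 7 \cdot 6 i \sqrt{10} = 42 i \sqrt{10}$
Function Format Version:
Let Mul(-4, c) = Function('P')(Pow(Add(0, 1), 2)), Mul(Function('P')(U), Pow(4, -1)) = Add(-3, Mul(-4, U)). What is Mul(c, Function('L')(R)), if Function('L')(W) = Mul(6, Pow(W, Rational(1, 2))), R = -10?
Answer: Mul(42, I, Pow(10, Rational(1, 2))) ≈ Mul(132.82, I)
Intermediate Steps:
Function('P')(U) = Add(-12, Mul(-16, U)) (Function('P')(U) = Mul(4, Add(-3, Mul(-4, U))) = Add(-12, Mul(-16, U)))
c = 7 (c = Mul(Rational(-1, 4), Add(-12, Mul(-16, Pow(Add(0, 1), 2)))) = Mul(Rational(-1, 4), Add(-12, Mul(-16, Pow(1, 2)))) = Mul(Rational(-1, 4), Add(-12, Mul(-16, 1))) = Mul(Rational(-1, 4), Add(-12, -16)) = Mul(Rational(-1, 4), -28) = 7)
Mul(c, Function('L')(R)) = Mul(7, Mul(6, Pow(-10, Rational(1, 2)))) = Mul(7, Mul(6, Mul(I, Pow(10, Rational(1, 2))))) = Mul(7, Mul(6, I, Pow(10, Rational(1, 2)))) = Mul(42, I, Pow(10, Rational(1, 2)))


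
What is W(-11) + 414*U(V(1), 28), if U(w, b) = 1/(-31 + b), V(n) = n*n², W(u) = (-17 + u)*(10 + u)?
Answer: -110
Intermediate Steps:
V(n) = n³
W(-11) + 414*U(V(1), 28) = (-170 + (-11)² - 7*(-11)) + 414/(-31 + 28) = (-170 + 121 + 77) + 414/(-3) = 28 + 414*(-⅓) = 28 - 138 = -110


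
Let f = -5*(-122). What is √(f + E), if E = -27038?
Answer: 2*I*√6607 ≈ 162.57*I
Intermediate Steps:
f = 610
√(f + E) = √(610 - 27038) = √(-26428) = 2*I*√6607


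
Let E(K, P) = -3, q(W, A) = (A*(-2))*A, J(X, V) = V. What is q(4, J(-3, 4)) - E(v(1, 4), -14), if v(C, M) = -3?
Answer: -29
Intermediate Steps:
q(W, A) = -2*A**2 (q(W, A) = (-2*A)*A = -2*A**2)
q(4, J(-3, 4)) - E(v(1, 4), -14) = -2*4**2 - 1*(-3) = -2*16 + 3 = -32 + 3 = -29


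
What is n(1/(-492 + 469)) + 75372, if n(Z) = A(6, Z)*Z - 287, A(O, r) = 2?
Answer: 1726953/23 ≈ 75085.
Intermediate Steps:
n(Z) = -287 + 2*Z (n(Z) = 2*Z - 287 = -287 + 2*Z)
n(1/(-492 + 469)) + 75372 = (-287 + 2/(-492 + 469)) + 75372 = (-287 + 2/(-23)) + 75372 = (-287 + 2*(-1/23)) + 75372 = (-287 - 2/23) + 75372 = -6603/23 + 75372 = 1726953/23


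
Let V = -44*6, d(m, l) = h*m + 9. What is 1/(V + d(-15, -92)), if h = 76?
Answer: -1/1395 ≈ -0.00071685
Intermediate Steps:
d(m, l) = 9 + 76*m (d(m, l) = 76*m + 9 = 9 + 76*m)
V = -264
1/(V + d(-15, -92)) = 1/(-264 + (9 + 76*(-15))) = 1/(-264 + (9 - 1140)) = 1/(-264 - 1131) = 1/(-1395) = -1/1395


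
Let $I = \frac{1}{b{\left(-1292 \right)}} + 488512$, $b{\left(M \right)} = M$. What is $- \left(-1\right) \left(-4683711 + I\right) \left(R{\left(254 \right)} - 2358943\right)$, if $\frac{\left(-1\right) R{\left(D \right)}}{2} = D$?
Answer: $\frac{12788689489027159}{1292} \approx 9.8984 \cdot 10^{12}$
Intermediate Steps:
$R{\left(D \right)} = - 2 D$
$I = \frac{631157503}{1292}$ ($I = \frac{1}{-1292} + 488512 = - \frac{1}{1292} + 488512 = \frac{631157503}{1292} \approx 4.8851 \cdot 10^{5}$)
$- \left(-1\right) \left(-4683711 + I\right) \left(R{\left(254 \right)} - 2358943\right) = - \left(-1\right) \left(-4683711 + \frac{631157503}{1292}\right) \left(\left(-2\right) 254 - 2358943\right) = - \left(-1\right) \left(- \frac{5420197109 \left(-508 - 2358943\right)}{1292}\right) = - \left(-1\right) \left(\left(- \frac{5420197109}{1292}\right) \left(-2359451\right)\right) = - \frac{\left(-1\right) 12788689489027159}{1292} = \left(-1\right) \left(- \frac{12788689489027159}{1292}\right) = \frac{12788689489027159}{1292}$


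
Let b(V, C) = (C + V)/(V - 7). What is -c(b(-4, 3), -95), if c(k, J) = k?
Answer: -1/11 ≈ -0.090909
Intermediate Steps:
b(V, C) = (C + V)/(-7 + V)
-c(b(-4, 3), -95) = -(3 - 4)/(-7 - 4) = -(-1)/(-11) = -(-1)*(-1)/11 = -1*1/11 = -1/11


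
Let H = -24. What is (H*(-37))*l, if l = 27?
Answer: 23976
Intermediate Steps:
(H*(-37))*l = -24*(-37)*27 = 888*27 = 23976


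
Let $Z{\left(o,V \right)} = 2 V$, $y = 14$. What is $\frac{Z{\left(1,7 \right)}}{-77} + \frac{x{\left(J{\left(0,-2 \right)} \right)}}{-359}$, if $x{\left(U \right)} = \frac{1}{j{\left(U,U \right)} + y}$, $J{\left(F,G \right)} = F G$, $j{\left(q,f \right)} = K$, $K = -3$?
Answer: $- \frac{719}{3949} \approx -0.18207$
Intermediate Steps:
$j{\left(q,f \right)} = -3$
$x{\left(U \right)} = \frac{1}{11}$ ($x{\left(U \right)} = \frac{1}{-3 + 14} = \frac{1}{11}$)
$\frac{Z{\left(1,7 \right)}}{-77} + \frac{x{\left(J{\left(0,-2 \right)} \right)}}{-359} = \frac{2 \cdot 7}{-77} + \frac{1}{11 \left(-359\right)} = 14 \left(- \frac{1}{77}\right) + \frac{1}{11} \left(- \frac{1}{359}\right) = - \frac{2}{11} - \frac{1}{3949} = - \frac{719}{3949}$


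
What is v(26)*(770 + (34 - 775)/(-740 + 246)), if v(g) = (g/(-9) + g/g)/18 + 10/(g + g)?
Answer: 70978/1053 ≈ 67.406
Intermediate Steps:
v(g) = 1/18 + 5/g - g/162 (v(g) = (g*(-⅑) + 1)*(1/18) + 10/((2*g)) = (-g/9 + 1)*(1/18) + 10*(1/(2*g)) = (1 - g/9)*(1/18) + 5/g = (1/18 - g/162) + 5/g = 1/18 + 5/g - g/162)
v(26)*(770 + (34 - 775)/(-740 + 246)) = ((1/162)*(810 - 1*26*(-9 + 26))/26)*(770 + (34 - 775)/(-740 + 246)) = ((1/162)*(1/26)*(810 - 1*26*17))*(770 - 741/(-494)) = ((1/162)*(1/26)*(810 - 442))*(770 - 741*(-1/494)) = ((1/162)*(1/26)*368)*(770 + 3/2) = (92/1053)*(1543/2) = 70978/1053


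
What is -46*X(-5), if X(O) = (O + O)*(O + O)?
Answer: -4600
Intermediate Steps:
X(O) = 4*O**2 (X(O) = (2*O)*(2*O) = 4*O**2)
-46*X(-5) = -184*(-5)**2 = -184*25 = -46*100 = -4600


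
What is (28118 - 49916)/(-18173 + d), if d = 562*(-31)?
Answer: 346/565 ≈ 0.61239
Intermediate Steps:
d = -17422
(28118 - 49916)/(-18173 + d) = (28118 - 49916)/(-18173 - 17422) = -21798/(-35595) = -21798*(-1/35595) = 346/565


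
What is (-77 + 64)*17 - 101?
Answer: -322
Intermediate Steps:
(-77 + 64)*17 - 101 = -13*17 - 101 = -221 - 101 = -322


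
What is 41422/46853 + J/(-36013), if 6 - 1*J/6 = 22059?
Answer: 7691225740/1687317089 ≈ 4.5583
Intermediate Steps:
J = -132318 (J = 36 - 6*22059 = 36 - 132354 = -132318)
41422/46853 + J/(-36013) = 41422/46853 - 132318/(-36013) = 41422*(1/46853) - 132318*(-1/36013) = 41422/46853 + 132318/36013 = 7691225740/1687317089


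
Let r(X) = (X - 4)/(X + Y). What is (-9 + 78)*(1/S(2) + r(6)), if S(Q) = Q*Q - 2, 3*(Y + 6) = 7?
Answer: 1311/14 ≈ 93.643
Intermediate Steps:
Y = -11/3 (Y = -6 + (⅓)*7 = -6 + 7/3 = -11/3 ≈ -3.6667)
S(Q) = -2 + Q² (S(Q) = Q² - 2 = -2 + Q²)
r(X) = (-4 + X)/(-11/3 + X) (r(X) = (X - 4)/(X - 11/3) = (-4 + X)/(-11/3 + X))
(-9 + 78)*(1/S(2) + r(6)) = (-9 + 78)*(1/(-2 + 2²) + 3*(-4 + 6)/(-11 + 3*6)) = 69*(1/(-2 + 4) + 3*2/(-11 + 18)) = 69*(1/2 + 3*2/7) = 69*(½ + 3*(⅐)*2) = 69*(½ + 6/7) = 69*(19/14) = 1311/14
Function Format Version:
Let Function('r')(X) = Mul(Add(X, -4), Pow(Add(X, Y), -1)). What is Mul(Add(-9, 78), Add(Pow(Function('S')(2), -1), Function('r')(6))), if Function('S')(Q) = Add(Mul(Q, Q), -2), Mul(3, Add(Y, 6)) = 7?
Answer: Rational(1311, 14) ≈ 93.643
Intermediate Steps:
Y = Rational(-11, 3) (Y = Add(-6, Mul(Rational(1, 3), 7)) = Add(-6, Rational(7, 3)) = Rational(-11, 3) ≈ -3.6667)
Function('S')(Q) = Add(-2, Pow(Q, 2)) (Function('S')(Q) = Add(Pow(Q, 2), -2) = Add(-2, Pow(Q, 2)))
Function('r')(X) = Mul(Pow(Add(Rational(-11, 3), X), -1), Add(-4, X)) (Function('r')(X) = Mul(Add(X, -4), Pow(Add(X, Rational(-11, 3)), -1)) = Mul(Add(-4, X), Pow(Add(Rational(-11, 3), X), -1)) = Mul(Pow(Add(Rational(-11, 3), X), -1), Add(-4, X)))
Mul(Add(-9, 78), Add(Pow(Function('S')(2), -1), Function('r')(6))) = Mul(Add(-9, 78), Add(Pow(Add(-2, Pow(2, 2)), -1), Mul(3, Pow(Add(-11, Mul(3, 6)), -1), Add(-4, 6)))) = Mul(69, Add(Pow(Add(-2, 4), -1), Mul(3, Pow(Add(-11, 18), -1), 2))) = Mul(69, Add(Pow(2, -1), Mul(3, Pow(7, -1), 2))) = Mul(69, Add(Rational(1, 2), Mul(3, Rational(1, 7), 2))) = Mul(69, Add(Rational(1, 2), Rational(6, 7))) = Mul(69, Rational(19, 14)) = Rational(1311, 14)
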